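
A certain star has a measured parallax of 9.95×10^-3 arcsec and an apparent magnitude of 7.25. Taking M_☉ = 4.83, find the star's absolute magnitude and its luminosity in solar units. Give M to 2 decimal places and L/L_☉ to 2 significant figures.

d = 1/p = 1/9.95×10^-3″ = 100.5 pc
M = m − 5 log₁₀ d + 5 = 7.25 − 5·2.0022 + 5 = 2.239
M − M_☉ = 2.239 − 4.83 = -2.591
L/L_☉ = 10^(−0.4 × -2.591) = 10.87

M ≈ 2.24; L/L_☉ ≈ 11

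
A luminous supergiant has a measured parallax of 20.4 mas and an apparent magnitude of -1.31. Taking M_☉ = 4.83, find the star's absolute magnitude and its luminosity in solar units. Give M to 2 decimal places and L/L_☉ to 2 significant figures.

M ≈ -4.76; L/L_☉ ≈ 6900

d = 1/p = 1000/20.4 mas = 49.02 pc
M = m − 5 log₁₀ d + 5 = -1.31 − 5·1.6904 + 5 = -4.762
M − M_☉ = -4.762 − 4.83 = -9.592
L/L_☉ = 10^(−0.4 × -9.592) = 6867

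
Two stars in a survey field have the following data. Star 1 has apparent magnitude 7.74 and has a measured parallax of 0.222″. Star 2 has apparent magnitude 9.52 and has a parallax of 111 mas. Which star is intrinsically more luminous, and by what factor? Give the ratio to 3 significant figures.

Star 1 is more luminous, by a factor of 1.29.

Star 1: d = 1/p = 1/0.222″ = 4.505 pc
Star 1: M = m − 5 log₁₀ d + 5 = 7.74 − 5·0.6536 + 5 = 9.472
Star 2: p = 111 mas = 0.111″ → d = 1/p = 9.009 pc
Star 2: M = m − 5 log₁₀ d + 5 = 9.52 − 5·0.9547 + 5 = 9.747
ΔM = M_1 − M_2 = 9.472 − (9.747) = -0.275; smaller M is more luminous → Star 1.
L ratio = 10^(0.4 |ΔM|) = 10^0.110 = 1.288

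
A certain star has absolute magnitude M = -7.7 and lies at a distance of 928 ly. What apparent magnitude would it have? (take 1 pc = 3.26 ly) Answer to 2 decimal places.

m ≈ -0.43

d = 928 ly / 3.26 = 284.7 pc
m = M + 5 log₁₀ d − 5 = -7.7 + 5·2.4543 − 5 = -0.428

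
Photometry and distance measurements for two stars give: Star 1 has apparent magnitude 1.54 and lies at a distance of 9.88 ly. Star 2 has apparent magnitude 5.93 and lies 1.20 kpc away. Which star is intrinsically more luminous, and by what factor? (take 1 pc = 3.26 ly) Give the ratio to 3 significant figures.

Star 1: d = 9.88 ly / 3.26 = 3.031 pc
Star 1: M = m − 5 log₁₀ d + 5 = 1.54 − 5·0.4815 + 5 = 4.132
Star 2: d = 1.20 kpc = 1200 pc
Star 2: M = m − 5 log₁₀ d + 5 = 5.93 − 5·3.0792 + 5 = -4.466
ΔM = M_1 − M_2 = 4.132 − (-4.466) = 8.598; smaller M is more luminous → Star 2.
L ratio = 10^(0.4 |ΔM|) = 10^3.439 = 2750

Star 2 is more luminous, by a factor of 2750.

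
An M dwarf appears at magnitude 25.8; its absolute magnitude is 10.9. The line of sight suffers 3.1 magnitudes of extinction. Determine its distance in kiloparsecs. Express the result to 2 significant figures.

d ≈ 2.3 kpc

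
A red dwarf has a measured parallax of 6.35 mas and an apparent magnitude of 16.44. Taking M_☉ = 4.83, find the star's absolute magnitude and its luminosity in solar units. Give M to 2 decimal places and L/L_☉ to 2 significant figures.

d = 1/p = 1000/6.35 mas = 157.5 pc
M = m − 5 log₁₀ d + 5 = 16.44 − 5·2.1972 + 5 = 10.454
M − M_☉ = 10.454 − 4.83 = 5.624
L/L_☉ = 10^(−0.4 × 5.624) = 5.629×10^-3

M ≈ 10.45; L/L_☉ ≈ 5.6×10^-3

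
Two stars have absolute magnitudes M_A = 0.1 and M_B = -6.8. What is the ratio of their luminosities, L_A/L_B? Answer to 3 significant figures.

ΔM = M_A − M_B = 6.9
L_A/L_B = 10^(−0.4 ΔM) = 10^-2.760 = 1.738×10^-3

L_A/L_B ≈ 1.74×10^-3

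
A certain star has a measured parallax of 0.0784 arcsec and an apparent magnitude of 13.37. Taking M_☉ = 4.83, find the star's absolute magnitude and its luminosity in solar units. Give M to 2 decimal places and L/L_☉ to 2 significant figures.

M ≈ 12.84; L/L_☉ ≈ 6.2×10^-4

d = 1/p = 1/0.0784″ = 12.76 pc
M = m − 5 log₁₀ d + 5 = 13.37 − 5·1.1057 + 5 = 12.842
M − M_☉ = 12.842 − 4.83 = 8.012
L/L_☉ = 10^(−0.4 × 8.012) = 6.243×10^-4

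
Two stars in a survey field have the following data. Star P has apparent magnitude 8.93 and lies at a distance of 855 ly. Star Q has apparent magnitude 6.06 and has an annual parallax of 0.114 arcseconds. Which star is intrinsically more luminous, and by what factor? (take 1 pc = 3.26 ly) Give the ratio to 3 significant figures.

Star P is more luminous, by a factor of 63.6.

Star P: d = 855 ly / 3.26 = 262.3 pc
Star P: M = m − 5 log₁₀ d + 5 = 8.93 − 5·2.4187 + 5 = 1.836
Star Q: d = 1/p = 1/0.114″ = 8.772 pc
Star Q: M = m − 5 log₁₀ d + 5 = 6.06 − 5·0.9431 + 5 = 6.345
ΔM = M_P − M_Q = 1.836 − (6.345) = -4.508; smaller M is more luminous → Star P.
L ratio = 10^(0.4 |ΔM|) = 10^1.803 = 63.58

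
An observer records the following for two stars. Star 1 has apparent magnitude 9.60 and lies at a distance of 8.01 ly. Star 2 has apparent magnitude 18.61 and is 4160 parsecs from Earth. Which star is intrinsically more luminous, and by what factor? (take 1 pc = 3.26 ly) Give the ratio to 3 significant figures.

Star 1: d = 8.01 ly / 3.26 = 2.457 pc
Star 1: M = m − 5 log₁₀ d + 5 = 9.60 − 5·0.3904 + 5 = 12.648
Star 2: M = m − 5 log₁₀ d + 5 = 18.61 − 5·3.6191 + 5 = 5.515
ΔM = M_1 − M_2 = 12.648 − (5.515) = 7.133; smaller M is more luminous → Star 2.
L ratio = 10^(0.4 |ΔM|) = 10^2.853 = 713.4

Star 2 is more luminous, by a factor of 713.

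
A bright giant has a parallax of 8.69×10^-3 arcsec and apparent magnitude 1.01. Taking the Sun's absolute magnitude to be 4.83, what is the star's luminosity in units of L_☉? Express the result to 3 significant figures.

L/L_☉ ≈ 4470

d = 1/p = 1/8.69×10^-3″ = 115.1 pc
M = m − 5 log₁₀ d + 5 = 1.01 − 5·2.0610 + 5 = -4.295
M − M_☉ = -4.295 − 4.83 = -9.125
L/L_☉ = 10^(−0.4 × -9.125) = 4466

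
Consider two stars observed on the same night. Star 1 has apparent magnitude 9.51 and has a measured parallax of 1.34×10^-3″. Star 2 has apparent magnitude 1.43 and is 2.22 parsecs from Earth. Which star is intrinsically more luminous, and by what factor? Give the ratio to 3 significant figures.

Star 1 is more luminous, by a factor of 66.2.

Star 1: d = 1/p = 1/1.34×10^-3″ = 746.3 pc
Star 1: M = m − 5 log₁₀ d + 5 = 9.51 − 5·2.8729 + 5 = 0.146
Star 2: M = m − 5 log₁₀ d + 5 = 1.43 − 5·0.3464 + 5 = 4.698
ΔM = M_1 − M_2 = 0.146 − (4.698) = -4.553; smaller M is more luminous → Star 1.
L ratio = 10^(0.4 |ΔM|) = 10^1.821 = 66.23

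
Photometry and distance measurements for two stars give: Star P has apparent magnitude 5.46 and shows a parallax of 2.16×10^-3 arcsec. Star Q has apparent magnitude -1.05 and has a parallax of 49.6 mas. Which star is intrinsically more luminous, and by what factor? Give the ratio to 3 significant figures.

Star P: d = 1/p = 1/2.16×10^-3″ = 463.0 pc
Star P: M = m − 5 log₁₀ d + 5 = 5.46 − 5·2.6655 + 5 = -2.868
Star Q: p = 49.6 mas = 0.0496″ → d = 1/p = 20.16 pc
Star Q: M = m − 5 log₁₀ d + 5 = -1.05 − 5·1.3045 + 5 = -2.573
ΔM = M_P − M_Q = -2.868 − (-2.573) = -0.295; smaller M is more luminous → Star P.
L ratio = 10^(0.4 |ΔM|) = 10^0.118 = 1.312

Star P is more luminous, by a factor of 1.31.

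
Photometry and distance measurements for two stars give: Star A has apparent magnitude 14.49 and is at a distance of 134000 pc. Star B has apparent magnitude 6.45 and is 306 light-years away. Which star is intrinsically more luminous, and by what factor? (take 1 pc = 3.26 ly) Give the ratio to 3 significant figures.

Star A is more luminous, by a factor of 1240.

Star A: M = m − 5 log₁₀ d + 5 = 14.49 − 5·5.1271 + 5 = -6.146
Star B: d = 306 ly / 3.26 = 93.87 pc
Star B: M = m − 5 log₁₀ d + 5 = 6.45 − 5·1.9725 + 5 = 1.587
ΔM = M_A − M_B = -6.146 − (1.587) = -7.733; smaller M is more luminous → Star A.
L ratio = 10^(0.4 |ΔM|) = 10^3.093 = 1239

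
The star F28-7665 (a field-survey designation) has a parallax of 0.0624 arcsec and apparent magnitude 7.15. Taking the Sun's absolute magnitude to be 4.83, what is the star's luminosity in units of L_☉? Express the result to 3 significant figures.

L/L_☉ ≈ 0.303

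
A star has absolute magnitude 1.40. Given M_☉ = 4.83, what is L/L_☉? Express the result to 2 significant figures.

M − M_☉ = 1.40 − 4.83 = -3.430
L/L_☉ = 10^(−0.4 (M − M_☉)) = 10^1.372 = 23.55

L/L_☉ ≈ 24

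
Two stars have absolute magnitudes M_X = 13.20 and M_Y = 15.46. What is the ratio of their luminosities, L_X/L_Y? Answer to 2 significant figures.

ΔM = M_X − M_Y = -2.26
L_X/L_Y = 10^(−0.4 ΔM) = 10^0.904 = 8.017

L_X/L_Y ≈ 8.0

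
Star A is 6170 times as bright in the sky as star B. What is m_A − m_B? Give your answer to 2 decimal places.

Pogson: Δm = −2.5 log₁₀(ratio) = −2.5 log₁₀(6170) = −2.5 × 3.7903 = -9.476
Star A is brighter, so it has the smaller magnitude: the difference is negative.

m_A − m_B ≈ -9.48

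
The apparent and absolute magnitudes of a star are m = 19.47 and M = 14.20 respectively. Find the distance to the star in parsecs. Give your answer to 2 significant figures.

d ≈ 110 pc

Distance modulus: m − M = 19.47 − (14.20) = 5.270
m − M = 5 log₁₀ d − 5
log₁₀ d = (m − M)/5 + 1 = 2.0540
d = 10^2.0540 = 113.2 pc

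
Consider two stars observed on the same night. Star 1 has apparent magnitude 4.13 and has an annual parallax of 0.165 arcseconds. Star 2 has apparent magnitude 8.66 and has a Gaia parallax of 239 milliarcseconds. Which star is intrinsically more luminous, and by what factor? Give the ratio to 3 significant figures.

Star 1: d = 1/p = 1/0.165″ = 6.061 pc
Star 1: M = m − 5 log₁₀ d + 5 = 4.13 − 5·0.7825 + 5 = 5.217
Star 2: p = 239 mas = 0.239″ → d = 1/p = 4.184 pc
Star 2: M = m − 5 log₁₀ d + 5 = 8.66 − 5·0.6216 + 5 = 10.552
ΔM = M_1 − M_2 = 5.217 − (10.552) = -5.335; smaller M is more luminous → Star 1.
L ratio = 10^(0.4 |ΔM|) = 10^2.134 = 136.1

Star 1 is more luminous, by a factor of 136.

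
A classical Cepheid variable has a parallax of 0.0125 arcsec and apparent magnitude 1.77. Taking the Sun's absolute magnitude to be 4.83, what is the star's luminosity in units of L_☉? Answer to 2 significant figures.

L/L_☉ ≈ 1100

d = 1/p = 1/0.0125″ = 80.00 pc
M = m − 5 log₁₀ d + 5 = 1.77 − 5·1.9031 + 5 = -2.745
M − M_☉ = -2.745 − 4.83 = -7.575
L/L_☉ = 10^(−0.4 × -7.575) = 1072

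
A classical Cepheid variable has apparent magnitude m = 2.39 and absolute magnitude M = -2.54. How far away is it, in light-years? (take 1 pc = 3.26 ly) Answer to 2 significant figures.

d ≈ 320 ly

μ = m − M = 4.930
m − M = 5 log₁₀ d − 5
log₁₀ d = (m − M)/5 + 1 = 1.9860
d = 10^1.9860 = 96.83 pc
= 315.7 ly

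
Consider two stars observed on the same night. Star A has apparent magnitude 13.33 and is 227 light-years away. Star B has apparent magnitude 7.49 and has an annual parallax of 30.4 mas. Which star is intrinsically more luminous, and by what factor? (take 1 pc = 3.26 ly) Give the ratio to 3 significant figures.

Star B is more luminous, by a factor of 48.4.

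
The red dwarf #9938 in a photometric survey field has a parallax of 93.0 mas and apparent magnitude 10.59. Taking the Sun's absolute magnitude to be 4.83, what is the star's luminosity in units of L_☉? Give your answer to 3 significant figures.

d = 1/p = 1000/93.0 mas = 10.75 pc
M = m − 5 log₁₀ d + 5 = 10.59 − 5·1.0315 + 5 = 10.432
M − M_☉ = 10.432 − 4.83 = 5.602
L/L_☉ = 10^(−0.4 × 5.602) = 5.742×10^-3

L/L_☉ ≈ 5.74×10^-3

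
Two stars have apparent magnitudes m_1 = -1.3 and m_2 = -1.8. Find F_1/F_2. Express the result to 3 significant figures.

F_1/F_2 ≈ 0.631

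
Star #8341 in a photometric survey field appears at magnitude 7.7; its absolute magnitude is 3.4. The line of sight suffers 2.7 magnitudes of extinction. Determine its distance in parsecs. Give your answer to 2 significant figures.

d ≈ 21 pc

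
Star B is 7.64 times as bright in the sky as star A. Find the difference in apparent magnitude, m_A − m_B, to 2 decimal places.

m_A − m_B ≈ 2.21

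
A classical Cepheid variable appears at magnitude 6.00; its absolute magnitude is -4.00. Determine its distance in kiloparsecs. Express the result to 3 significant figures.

d ≈ 1.00 kpc

μ = m − M = 10.000
m − M = 5 log₁₀ d − 5
log₁₀ d = (m − M)/5 + 1 = 3.0000
d = 10^3.0000 = 1000 pc
= 1.000 kpc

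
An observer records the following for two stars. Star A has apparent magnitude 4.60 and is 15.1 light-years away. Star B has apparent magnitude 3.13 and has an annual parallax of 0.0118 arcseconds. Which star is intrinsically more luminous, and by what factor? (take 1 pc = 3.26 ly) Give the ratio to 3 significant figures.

Star A: d = 15.1 ly / 3.26 = 4.632 pc
Star A: M = m − 5 log₁₀ d + 5 = 4.60 − 5·0.6658 + 5 = 6.271
Star B: d = 1/p = 1/0.0118″ = 84.75 pc
Star B: M = m − 5 log₁₀ d + 5 = 3.13 − 5·1.9281 + 5 = -1.511
ΔM = M_A − M_B = 6.271 − (-1.511) = 7.782; smaller M is more luminous → Star B.
L ratio = 10^(0.4 |ΔM|) = 10^3.113 = 1296

Star B is more luminous, by a factor of 1300.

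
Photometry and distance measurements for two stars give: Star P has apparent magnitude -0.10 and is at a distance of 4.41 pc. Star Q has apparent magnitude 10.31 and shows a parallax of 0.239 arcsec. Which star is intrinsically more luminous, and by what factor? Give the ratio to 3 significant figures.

Star P is more luminous, by a factor of 16200.

Star P: M = m − 5 log₁₀ d + 5 = -0.10 − 5·0.6444 + 5 = 1.678
Star Q: d = 1/p = 1/0.239″ = 4.184 pc
Star Q: M = m − 5 log₁₀ d + 5 = 10.31 − 5·0.6216 + 5 = 12.202
ΔM = M_P − M_Q = 1.678 − (12.202) = -10.524; smaller M is more luminous → Star P.
L ratio = 10^(0.4 |ΔM|) = 10^4.210 = 16210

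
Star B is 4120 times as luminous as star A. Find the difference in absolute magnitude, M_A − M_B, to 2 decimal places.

Pogson: ΔM = −2.5 log₁₀(ratio) = −2.5 log₁₀(4120) = −2.5 × 3.6149 = -9.037
Star B is brighter so has the smaller magnitude: M_A − M_B is positive.

M_A − M_B ≈ 9.04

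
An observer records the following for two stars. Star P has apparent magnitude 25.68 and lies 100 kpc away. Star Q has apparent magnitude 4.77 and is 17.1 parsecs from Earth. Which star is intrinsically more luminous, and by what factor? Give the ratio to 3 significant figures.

Star P: d = 100 kpc = 100000 pc
Star P: M = m − 5 log₁₀ d + 5 = 25.68 − 5·5.0000 + 5 = 5.680
Star Q: M = m − 5 log₁₀ d + 5 = 4.77 − 5·1.2330 + 5 = 3.605
ΔM = M_P − M_Q = 5.680 − (3.605) = 2.075; smaller M is more luminous → Star Q.
L ratio = 10^(0.4 |ΔM|) = 10^0.830 = 6.761

Star Q is more luminous, by a factor of 6.76.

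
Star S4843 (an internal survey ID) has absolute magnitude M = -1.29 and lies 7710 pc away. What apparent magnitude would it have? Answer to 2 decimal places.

m = M + 5 log₁₀ d − 5 = -1.29 + 5·3.8871 − 5 = 13.145

m ≈ 13.15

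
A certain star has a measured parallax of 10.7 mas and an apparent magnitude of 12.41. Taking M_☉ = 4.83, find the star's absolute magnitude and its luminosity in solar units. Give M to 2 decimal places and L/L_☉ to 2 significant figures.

M ≈ 7.56; L/L_☉ ≈ 0.081

d = 1/p = 1000/10.7 mas = 93.46 pc
M = m − 5 log₁₀ d + 5 = 12.41 − 5·1.9706 + 5 = 7.557
M − M_☉ = 7.557 − 4.83 = 2.727
L/L_☉ = 10^(−0.4 × 2.727) = 0.08114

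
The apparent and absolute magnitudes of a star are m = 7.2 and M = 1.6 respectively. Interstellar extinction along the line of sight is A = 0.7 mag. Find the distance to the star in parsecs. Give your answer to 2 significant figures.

m − M = 5 log₁₀(d/10 pc) + A  ⇒  7.2 − (1.6) − 0.7 = 5 log₁₀(d/10)
4.900 = 5 log₁₀(d/10)
log₁₀ d = (m − M − A)/5 + 1 = 1.9800
d = 10^1.9800 = 95.50 pc

d ≈ 95 pc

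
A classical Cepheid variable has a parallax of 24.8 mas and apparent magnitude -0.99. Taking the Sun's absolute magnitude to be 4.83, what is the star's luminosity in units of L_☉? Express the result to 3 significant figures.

d = 1/p = 1000/24.8 mas = 40.32 pc
M = m − 5 log₁₀ d + 5 = -0.99 − 5·1.6055 + 5 = -4.018
M − M_☉ = -4.018 − 4.83 = -8.848
L/L_☉ = 10^(−0.4 × -8.848) = 3460

L/L_☉ ≈ 3460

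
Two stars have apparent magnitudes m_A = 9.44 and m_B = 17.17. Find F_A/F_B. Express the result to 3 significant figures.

Δm = 9.44 − (17.17) = -7.73
Flux ratio = 10^(−0.4 Δm) = 10^(−0.4 × -7.73) = 10^3.092 = 1236

F_A/F_B ≈ 1240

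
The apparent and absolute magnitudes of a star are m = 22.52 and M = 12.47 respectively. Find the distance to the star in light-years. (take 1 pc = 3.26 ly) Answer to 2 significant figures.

d ≈ 3300 ly

μ = m − M = 10.050
m − M = 5 log₁₀ d − 5
log₁₀ d = (m − M)/5 + 1 = 3.0100
d = 10^3.0100 = 1023 pc
= 3336 ly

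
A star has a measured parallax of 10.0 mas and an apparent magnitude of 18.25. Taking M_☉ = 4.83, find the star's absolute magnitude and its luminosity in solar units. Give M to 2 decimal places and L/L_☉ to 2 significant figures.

M ≈ 13.25; L/L_☉ ≈ 4.3×10^-4

d = 1/p = 1000/10.0 mas = 100.0 pc
M = m − 5 log₁₀ d + 5 = 18.25 − 5·2.0000 + 5 = 13.250
M − M_☉ = 13.250 − 4.83 = 8.420
L/L_☉ = 10^(−0.4 × 8.420) = 4.285×10^-4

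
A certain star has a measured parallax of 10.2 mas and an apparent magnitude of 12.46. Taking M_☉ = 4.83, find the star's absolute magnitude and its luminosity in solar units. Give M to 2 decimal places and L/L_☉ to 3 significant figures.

d = 1/p = 1000/10.2 mas = 98.04 pc
M = m − 5 log₁₀ d + 5 = 12.46 − 5·1.9914 + 5 = 7.503
M − M_☉ = 7.503 − 4.83 = 2.673
L/L_☉ = 10^(−0.4 × 2.673) = 0.08527

M ≈ 7.50; L/L_☉ ≈ 0.0853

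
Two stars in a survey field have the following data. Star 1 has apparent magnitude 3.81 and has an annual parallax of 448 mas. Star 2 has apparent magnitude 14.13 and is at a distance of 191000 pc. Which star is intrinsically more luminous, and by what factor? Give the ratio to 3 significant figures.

Star 1: p = 448 mas = 0.448″ → d = 1/p = 2.232 pc
Star 1: M = m − 5 log₁₀ d + 5 = 3.81 − 5·0.3487 + 5 = 7.066
Star 2: M = m − 5 log₁₀ d + 5 = 14.13 − 5·5.2810 + 5 = -7.275
ΔM = M_1 − M_2 = 7.066 − (-7.275) = 14.342; smaller M is more luminous → Star 2.
L ratio = 10^(0.4 |ΔM|) = 10^5.737 = 545300

Star 2 is more luminous, by a factor of 545000.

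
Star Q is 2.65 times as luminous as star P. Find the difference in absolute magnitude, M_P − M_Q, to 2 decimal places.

Pogson: ΔM = −2.5 log₁₀(ratio) = −2.5 log₁₀(2.65) = −2.5 × 0.4232 = -1.058
Star Q is brighter so has the smaller magnitude: M_P − M_Q is positive.

M_P − M_Q ≈ 1.06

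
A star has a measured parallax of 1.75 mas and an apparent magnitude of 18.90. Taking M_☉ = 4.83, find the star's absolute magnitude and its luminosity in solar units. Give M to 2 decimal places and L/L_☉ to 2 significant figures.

M ≈ 10.12; L/L_☉ ≈ 7.7×10^-3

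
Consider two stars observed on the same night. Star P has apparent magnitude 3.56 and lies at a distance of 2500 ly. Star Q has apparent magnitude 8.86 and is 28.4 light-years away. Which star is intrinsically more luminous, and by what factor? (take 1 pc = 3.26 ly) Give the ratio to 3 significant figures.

Star P: d = 2500 ly / 3.26 = 766.9 pc
Star P: M = m − 5 log₁₀ d + 5 = 3.56 − 5·2.8847 + 5 = -5.864
Star Q: d = 28.4 ly / 3.26 = 8.712 pc
Star Q: M = m − 5 log₁₀ d + 5 = 8.86 − 5·0.9401 + 5 = 9.159
ΔM = M_P − M_Q = -5.864 − (9.159) = -15.023; smaller M is more luminous → Star P.
L ratio = 10^(0.4 |ΔM|) = 10^6.009 = 1.022×10^6

Star P is more luminous, by a factor of 1.02×10^6.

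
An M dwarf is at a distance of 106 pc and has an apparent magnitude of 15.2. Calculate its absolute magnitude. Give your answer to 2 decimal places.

M ≈ 10.07

5 log₁₀(d/10 pc) = 5 log₁₀(106.0) − 5 = 5.127
M = m − 5 log₁₀(d/10) = 15.2 − 5.127 = 10.073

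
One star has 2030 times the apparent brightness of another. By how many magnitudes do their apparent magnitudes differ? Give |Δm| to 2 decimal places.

Pogson: Δm = −2.5 log₁₀(ratio) = −2.5 log₁₀(2030) = −2.5 × 3.3075 = -8.269

|Δm| ≈ 8.27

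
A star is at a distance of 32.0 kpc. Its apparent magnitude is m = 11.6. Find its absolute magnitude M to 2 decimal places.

d = 32.0 kpc = 32000 pc
5 log₁₀(d/10 pc) = 5 log₁₀(32000) − 5 = 17.526
M = m − 5 log₁₀(d/10) = 11.6 − 17.526 = -5.926

M ≈ -5.93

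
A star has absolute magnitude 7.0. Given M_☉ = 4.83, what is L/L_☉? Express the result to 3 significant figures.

M − M_☉ = 7.0 − 4.83 = 2.170
L/L_☉ = 10^(−0.4 (M − M_☉)) = 10^-0.868 = 0.1355

L/L_☉ ≈ 0.136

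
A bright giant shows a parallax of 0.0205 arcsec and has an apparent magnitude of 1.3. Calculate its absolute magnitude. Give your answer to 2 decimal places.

M ≈ -2.14

d = 1/p = 1/0.0205″ = 48.78 pc
5 log₁₀(d/10 pc) = 5 log₁₀(48.78) − 5 = 3.441
M = m − 5 log₁₀(d/10) = 1.3 − 3.441 = -2.141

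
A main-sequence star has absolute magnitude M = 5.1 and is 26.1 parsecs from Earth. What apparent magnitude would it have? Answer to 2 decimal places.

m ≈ 7.18

m = M + 5 log₁₀ d − 5 = 5.1 + 5·1.4166 − 5 = 7.183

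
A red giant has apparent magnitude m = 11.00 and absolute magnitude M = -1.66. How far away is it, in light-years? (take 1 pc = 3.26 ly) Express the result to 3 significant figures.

Distance modulus: m − M = 11.00 − (-1.66) = 12.660
m − M = 5 log₁₀ d − 5
log₁₀ d = (m − M)/5 + 1 = 3.5320
d = 10^3.5320 = 3404 pc
= 11100 ly

d ≈ 11100 ly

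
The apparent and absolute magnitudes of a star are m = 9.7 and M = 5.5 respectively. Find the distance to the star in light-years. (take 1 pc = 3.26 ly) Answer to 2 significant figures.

d ≈ 230 ly

μ = m − M = 4.200
m − M = 5 log₁₀ d − 5
log₁₀ d = (m − M)/5 + 1 = 1.8400
d = 10^1.8400 = 69.18 pc
= 225.5 ly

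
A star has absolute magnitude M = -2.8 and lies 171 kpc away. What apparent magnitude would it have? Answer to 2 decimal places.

d = 171 kpc = 171000 pc
m = M + 5 log₁₀ d − 5 = -2.8 + 5·5.2330 − 5 = 18.365

m ≈ 18.36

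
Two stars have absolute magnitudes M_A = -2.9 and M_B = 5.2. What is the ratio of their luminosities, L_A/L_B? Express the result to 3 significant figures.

L_A/L_B ≈ 1740

ΔM = M_A − M_B = -8.1
L_A/L_B = 10^(−0.4 ΔM) = 10^3.240 = 1738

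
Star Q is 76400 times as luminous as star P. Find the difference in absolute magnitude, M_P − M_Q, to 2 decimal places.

M_P − M_Q ≈ 12.21

Pogson: ΔM = −2.5 log₁₀(ratio) = −2.5 log₁₀(76400) = −2.5 × 4.8831 = -12.208
Star Q is brighter so has the smaller magnitude: M_P − M_Q is positive.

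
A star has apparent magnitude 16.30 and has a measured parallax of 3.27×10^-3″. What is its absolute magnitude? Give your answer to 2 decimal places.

M ≈ 8.87

d = 1/p = 1/3.27×10^-3″ = 305.8 pc
5 log₁₀(d/10 pc) = 5 log₁₀(305.8) − 5 = 7.427
M = m − 5 log₁₀(d/10) = 16.30 − 7.427 = 8.873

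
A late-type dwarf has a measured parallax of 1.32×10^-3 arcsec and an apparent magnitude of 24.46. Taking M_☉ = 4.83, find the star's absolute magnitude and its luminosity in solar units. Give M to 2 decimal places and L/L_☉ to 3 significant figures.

M ≈ 15.06; L/L_☉ ≈ 8.07×10^-5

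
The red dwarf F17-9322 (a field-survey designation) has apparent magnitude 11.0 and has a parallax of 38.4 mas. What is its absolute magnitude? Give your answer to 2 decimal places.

M ≈ 8.92

p = 38.4 mas = 0.0384″ → d = 1/p = 26.04 pc
5 log₁₀(d/10 pc) = 5 log₁₀(26.04) − 5 = 2.078
M = m − 5 log₁₀(d/10) = 11.0 − 2.078 = 8.922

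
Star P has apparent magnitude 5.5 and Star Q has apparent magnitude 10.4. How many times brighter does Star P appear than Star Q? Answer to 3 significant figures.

91.2

Magnitude difference = -4.9
Flux ratio = 10^(−0.4 Δm) = 10^(−0.4 × -4.9) = 10^1.960 = 91.20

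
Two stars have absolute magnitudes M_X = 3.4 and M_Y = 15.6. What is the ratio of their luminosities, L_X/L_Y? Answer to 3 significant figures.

ΔM = M_X − M_Y = -12.2
L_X/L_Y = 10^(−0.4 ΔM) = 10^4.880 = 75860

L_X/L_Y ≈ 75900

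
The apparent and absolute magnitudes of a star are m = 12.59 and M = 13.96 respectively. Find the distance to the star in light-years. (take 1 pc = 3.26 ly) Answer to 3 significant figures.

d ≈ 17.3 ly

Distance modulus: m − M = 12.59 − (13.96) = -1.370
m − M = 5 log₁₀ d − 5
log₁₀ d = (m − M)/5 + 1 = 0.7260
d = 10^0.7260 = 5.321 pc
= 17.35 ly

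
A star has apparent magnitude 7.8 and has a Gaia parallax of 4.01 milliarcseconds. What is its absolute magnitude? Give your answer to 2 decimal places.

p = 4.01 mas = 4.01×10^-3″ → d = 1/p = 249.4 pc
5 log₁₀(d/10 pc) = 5 log₁₀(249.4) − 5 = 6.984
M = m − 5 log₁₀(d/10) = 7.8 − 6.984 = 0.816

M ≈ 0.82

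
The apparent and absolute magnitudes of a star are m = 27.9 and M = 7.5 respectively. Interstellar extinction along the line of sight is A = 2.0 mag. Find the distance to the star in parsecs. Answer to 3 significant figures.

m − M = 5 log₁₀(d/10 pc) + A  ⇒  27.9 − (7.5) − 2.0 = 5 log₁₀(d/10)
18.400 = 5 log₁₀(d/10)
log₁₀ d = (m − M − A)/5 + 1 = 4.6800
d = 10^4.6800 = 47860 pc

d ≈ 47900 pc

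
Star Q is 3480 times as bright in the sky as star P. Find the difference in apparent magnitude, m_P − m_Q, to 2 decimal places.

m_P − m_Q ≈ 8.85

Pogson: Δm = −2.5 log₁₀(ratio) = −2.5 log₁₀(3480) = −2.5 × 3.5416 = -8.854
Star Q is brighter so has the smaller magnitude: m_P − m_Q is positive.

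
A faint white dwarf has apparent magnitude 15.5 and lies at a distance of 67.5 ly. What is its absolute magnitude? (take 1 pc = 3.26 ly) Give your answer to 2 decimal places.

M ≈ 13.92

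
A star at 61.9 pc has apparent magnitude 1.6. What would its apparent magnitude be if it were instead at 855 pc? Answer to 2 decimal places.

m ≈ 7.30

Flux ∝ 1/d², so Δm = 5 log₁₀(d₂/d₁) = 5 log₁₀(855/61.9) = 5.701
m₂ = m₁ + Δm = 1.6 + (5.701) = 7.301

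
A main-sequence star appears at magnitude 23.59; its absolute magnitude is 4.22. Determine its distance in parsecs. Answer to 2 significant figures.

μ = m − M = 19.370
m − M = 5 log₁₀ d − 5
log₁₀ d = (m − M)/5 + 1 = 4.8740
d = 10^4.8740 = 74820 pc

d ≈ 75000 pc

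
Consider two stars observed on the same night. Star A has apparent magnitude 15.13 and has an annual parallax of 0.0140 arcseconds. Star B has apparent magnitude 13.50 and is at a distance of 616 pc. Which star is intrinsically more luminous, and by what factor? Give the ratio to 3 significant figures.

Star B is more luminous, by a factor of 334.

Star A: d = 1/p = 1/0.0140″ = 71.43 pc
Star A: M = m − 5 log₁₀ d + 5 = 15.13 − 5·1.8539 + 5 = 10.861
Star B: M = m − 5 log₁₀ d + 5 = 13.50 − 5·2.7896 + 5 = 4.552
ΔM = M_A − M_B = 10.861 − (4.552) = 6.309; smaller M is more luminous → Star B.
L ratio = 10^(0.4 |ΔM|) = 10^2.523 = 333.7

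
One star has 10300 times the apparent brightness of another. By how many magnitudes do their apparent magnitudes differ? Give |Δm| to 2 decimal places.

Pogson: Δm = −2.5 log₁₀(ratio) = −2.5 log₁₀(10300) = −2.5 × 4.0128 = -10.032

|Δm| ≈ 10.03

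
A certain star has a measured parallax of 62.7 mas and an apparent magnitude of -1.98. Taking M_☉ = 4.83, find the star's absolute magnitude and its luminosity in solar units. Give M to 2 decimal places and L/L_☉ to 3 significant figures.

d = 1/p = 1000/62.7 mas = 15.95 pc
M = m − 5 log₁₀ d + 5 = -1.98 − 5·1.2027 + 5 = -2.994
M − M_☉ = -2.994 − 4.83 = -7.824
L/L_☉ = 10^(−0.4 × -7.824) = 1347

M ≈ -2.99; L/L_☉ ≈ 1350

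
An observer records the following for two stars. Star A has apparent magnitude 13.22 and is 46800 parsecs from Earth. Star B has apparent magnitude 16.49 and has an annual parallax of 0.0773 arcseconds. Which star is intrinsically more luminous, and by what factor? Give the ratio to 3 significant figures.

Star A is more luminous, by a factor of 2.66×10^8.

Star A: M = m − 5 log₁₀ d + 5 = 13.22 − 5·4.6702 + 5 = -5.131
Star B: d = 1/p = 1/0.0773″ = 12.94 pc
Star B: M = m − 5 log₁₀ d + 5 = 16.49 − 5·1.1118 + 5 = 15.931
ΔM = M_A − M_B = -5.131 − (15.931) = -21.062; smaller M is more luminous → Star A.
L ratio = 10^(0.4 |ΔM|) = 10^8.425 = 2.660×10^8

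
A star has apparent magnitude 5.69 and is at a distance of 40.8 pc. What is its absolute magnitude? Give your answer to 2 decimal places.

M ≈ 2.64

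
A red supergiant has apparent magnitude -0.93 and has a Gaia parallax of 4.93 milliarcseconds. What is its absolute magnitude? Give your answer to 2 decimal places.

M ≈ -7.47

p = 4.93 mas = 4.93×10^-3″ → d = 1/p = 202.8 pc
5 log₁₀(d/10 pc) = 5 log₁₀(202.8) − 5 = 6.536
M = m − 5 log₁₀(d/10) = -0.93 − 6.536 = -7.466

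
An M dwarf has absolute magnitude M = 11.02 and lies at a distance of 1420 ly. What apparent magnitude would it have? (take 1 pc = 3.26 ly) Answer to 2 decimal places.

m ≈ 19.22

d = 1420 ly / 3.26 = 435.6 pc
m = M + 5 log₁₀ d − 5 = 11.02 + 5·2.6391 − 5 = 19.215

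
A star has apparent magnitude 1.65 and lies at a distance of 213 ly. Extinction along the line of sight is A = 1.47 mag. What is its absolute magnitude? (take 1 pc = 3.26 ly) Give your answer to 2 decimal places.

d = 213 ly / 3.26 = 65.34 pc
5 log₁₀(d/10 pc) = 5 log₁₀(65.34) − 5 = 4.076
M = m − 5 log₁₀(d/10) − A = 1.65 − 4.076 − 1.47 = -3.896

M ≈ -3.90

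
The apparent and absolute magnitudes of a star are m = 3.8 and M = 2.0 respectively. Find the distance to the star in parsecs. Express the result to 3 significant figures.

d ≈ 22.9 pc

μ = m − M = 1.800
m − M = 5 log₁₀ d − 5
log₁₀ d = (m − M)/5 + 1 = 1.3600
d = 10^1.3600 = 22.91 pc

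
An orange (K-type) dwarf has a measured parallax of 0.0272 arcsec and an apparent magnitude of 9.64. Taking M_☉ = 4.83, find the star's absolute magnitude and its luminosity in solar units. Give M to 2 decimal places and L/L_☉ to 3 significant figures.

M ≈ 6.81; L/L_☉ ≈ 0.161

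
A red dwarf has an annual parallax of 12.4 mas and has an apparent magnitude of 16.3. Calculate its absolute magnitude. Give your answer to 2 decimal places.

M ≈ 11.77

p = 12.4 mas = 0.0124″ → d = 1/p = 80.65 pc
5 log₁₀(d/10 pc) = 5 log₁₀(80.65) − 5 = 4.533
M = m − 5 log₁₀(d/10) = 16.3 − 4.533 = 11.767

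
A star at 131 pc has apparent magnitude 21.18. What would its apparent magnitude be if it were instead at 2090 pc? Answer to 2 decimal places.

m ≈ 27.19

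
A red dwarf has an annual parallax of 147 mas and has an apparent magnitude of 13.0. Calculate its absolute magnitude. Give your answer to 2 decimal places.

M ≈ 13.84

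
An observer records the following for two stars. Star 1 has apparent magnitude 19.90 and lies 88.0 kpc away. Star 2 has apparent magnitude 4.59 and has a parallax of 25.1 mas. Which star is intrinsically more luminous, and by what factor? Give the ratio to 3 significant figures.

Star 1: d = 88.0 kpc = 88000 pc
Star 1: M = m − 5 log₁₀ d + 5 = 19.90 − 5·4.9445 + 5 = 0.178
Star 2: p = 25.1 mas = 0.0251″ → d = 1/p = 39.84 pc
Star 2: M = m − 5 log₁₀ d + 5 = 4.59 − 5·1.6003 + 5 = 1.588
ΔM = M_1 − M_2 = 0.178 − (1.588) = -1.411; smaller M is more luminous → Star 1.
L ratio = 10^(0.4 |ΔM|) = 10^0.564 = 3.667

Star 1 is more luminous, by a factor of 3.67.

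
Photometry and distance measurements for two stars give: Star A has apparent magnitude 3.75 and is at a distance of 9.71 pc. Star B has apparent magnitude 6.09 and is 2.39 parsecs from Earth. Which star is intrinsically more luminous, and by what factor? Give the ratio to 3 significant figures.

Star A: M = m − 5 log₁₀ d + 5 = 3.75 − 5·0.9872 + 5 = 3.814
Star B: M = m − 5 log₁₀ d + 5 = 6.09 − 5·0.3784 + 5 = 9.198
ΔM = M_A − M_B = 3.814 − (9.198) = -5.384; smaller M is more luminous → Star A.
L ratio = 10^(0.4 |ΔM|) = 10^2.154 = 142.4

Star A is more luminous, by a factor of 142.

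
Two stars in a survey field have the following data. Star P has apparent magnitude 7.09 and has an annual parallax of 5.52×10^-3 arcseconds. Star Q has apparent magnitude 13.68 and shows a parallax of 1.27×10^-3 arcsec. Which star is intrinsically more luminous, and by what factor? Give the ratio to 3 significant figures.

Star P is more luminous, by a factor of 22.9.

Star P: d = 1/p = 1/5.52×10^-3″ = 181.2 pc
Star P: M = m − 5 log₁₀ d + 5 = 7.09 − 5·2.2581 + 5 = 0.800
Star Q: d = 1/p = 1/1.27×10^-3″ = 787.4 pc
Star Q: M = m − 5 log₁₀ d + 5 = 13.68 − 5·2.8962 + 5 = 4.199
ΔM = M_P − M_Q = 0.800 − (4.199) = -3.399; smaller M is more luminous → Star P.
L ratio = 10^(0.4 |ΔM|) = 10^1.360 = 22.89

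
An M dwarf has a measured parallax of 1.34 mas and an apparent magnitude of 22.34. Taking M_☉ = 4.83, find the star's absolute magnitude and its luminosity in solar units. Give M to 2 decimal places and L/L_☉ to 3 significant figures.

d = 1/p = 1000/1.34 mas = 746.3 pc
M = m − 5 log₁₀ d + 5 = 22.34 − 5·2.8729 + 5 = 12.976
M − M_☉ = 12.976 − 4.83 = 8.146
L/L_☉ = 10^(−0.4 × 8.146) = 5.518×10^-4

M ≈ 12.98; L/L_☉ ≈ 5.52×10^-4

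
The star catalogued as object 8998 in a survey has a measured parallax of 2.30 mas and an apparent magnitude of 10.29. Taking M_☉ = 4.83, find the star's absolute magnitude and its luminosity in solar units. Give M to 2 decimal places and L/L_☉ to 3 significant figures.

d = 1/p = 1000/2.30 mas = 434.8 pc
M = m − 5 log₁₀ d + 5 = 10.29 − 5·2.6383 + 5 = 2.099
M − M_☉ = 2.099 − 4.83 = -2.731
L/L_☉ = 10^(−0.4 × -2.731) = 12.37

M ≈ 2.10; L/L_☉ ≈ 12.4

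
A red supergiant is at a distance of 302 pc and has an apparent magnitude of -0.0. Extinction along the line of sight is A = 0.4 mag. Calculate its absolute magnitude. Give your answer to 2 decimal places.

5 log₁₀(d/10 pc) = 5 log₁₀(302.0) − 5 = 7.400
M = m − 5 log₁₀(d/10) − A = -0.0 − 7.400 − 0.4 = -7.800

M ≈ -7.80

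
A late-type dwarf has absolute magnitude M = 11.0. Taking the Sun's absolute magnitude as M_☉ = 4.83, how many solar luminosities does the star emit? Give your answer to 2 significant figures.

L/L_☉ ≈ 3.4×10^-3

M − M_☉ = 11.0 − 4.83 = 6.170
L/L_☉ = 10^(−0.4 (M − M_☉)) = 10^-2.468 = 3.404×10^-3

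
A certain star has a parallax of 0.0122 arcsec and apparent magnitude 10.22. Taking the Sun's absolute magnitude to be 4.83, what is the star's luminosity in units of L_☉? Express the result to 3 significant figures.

d = 1/p = 1/0.0122″ = 81.97 pc
M = m − 5 log₁₀ d + 5 = 10.22 − 5·1.9136 + 5 = 5.652
M − M_☉ = 5.652 − 4.83 = 0.822
L/L_☉ = 10^(−0.4 × 0.822) = 0.4691

L/L_☉ ≈ 0.469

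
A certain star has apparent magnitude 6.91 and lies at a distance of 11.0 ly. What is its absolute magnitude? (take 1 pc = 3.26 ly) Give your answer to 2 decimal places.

M ≈ 9.27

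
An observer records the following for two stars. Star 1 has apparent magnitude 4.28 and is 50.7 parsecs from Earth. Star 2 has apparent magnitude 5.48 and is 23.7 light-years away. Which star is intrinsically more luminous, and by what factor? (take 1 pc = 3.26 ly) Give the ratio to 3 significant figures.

Star 1 is more luminous, by a factor of 147.

Star 1: M = m − 5 log₁₀ d + 5 = 4.28 − 5·1.7050 + 5 = 0.755
Star 2: d = 23.7 ly / 3.26 = 7.270 pc
Star 2: M = m − 5 log₁₀ d + 5 = 5.48 − 5·0.8615 + 5 = 6.172
ΔM = M_1 − M_2 = 0.755 − (6.172) = -5.417; smaller M is more luminous → Star 1.
L ratio = 10^(0.4 |ΔM|) = 10^2.167 = 146.9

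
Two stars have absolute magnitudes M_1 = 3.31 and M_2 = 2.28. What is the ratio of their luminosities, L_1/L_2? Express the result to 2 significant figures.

L_1/L_2 ≈ 0.39

ΔM = M_1 − M_2 = 1.03
L_1/L_2 = 10^(−0.4 ΔM) = 10^-0.412 = 0.3873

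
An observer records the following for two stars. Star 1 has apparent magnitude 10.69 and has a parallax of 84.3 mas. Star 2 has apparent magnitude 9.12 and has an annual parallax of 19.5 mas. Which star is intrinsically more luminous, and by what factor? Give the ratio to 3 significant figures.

Star 2 is more luminous, by a factor of 79.4.

Star 1: p = 84.3 mas = 0.0843″ → d = 1/p = 11.86 pc
Star 1: M = m − 5 log₁₀ d + 5 = 10.69 − 5·1.0742 + 5 = 10.319
Star 2: p = 19.5 mas = 0.0195″ → d = 1/p = 51.28 pc
Star 2: M = m − 5 log₁₀ d + 5 = 9.12 − 5·1.7100 + 5 = 5.570
ΔM = M_1 − M_2 = 10.319 − (5.570) = 4.749; smaller M is more luminous → Star 2.
L ratio = 10^(0.4 |ΔM|) = 10^1.900 = 79.36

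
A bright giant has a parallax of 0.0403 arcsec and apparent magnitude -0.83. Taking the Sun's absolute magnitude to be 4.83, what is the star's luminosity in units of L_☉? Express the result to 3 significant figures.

d = 1/p = 1/0.0403″ = 24.81 pc
M = m − 5 log₁₀ d + 5 = -0.83 − 5·1.3947 + 5 = -2.803
M − M_☉ = -2.803 − 4.83 = -7.633
L/L_☉ = 10^(−0.4 × -7.633) = 1131

L/L_☉ ≈ 1130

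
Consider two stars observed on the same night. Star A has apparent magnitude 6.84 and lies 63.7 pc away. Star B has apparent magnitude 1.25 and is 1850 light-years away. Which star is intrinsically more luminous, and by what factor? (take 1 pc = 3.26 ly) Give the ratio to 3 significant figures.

Star B is more luminous, by a factor of 13700.

Star A: M = m − 5 log₁₀ d + 5 = 6.84 − 5·1.8041 + 5 = 2.819
Star B: d = 1850 ly / 3.26 = 567.5 pc
Star B: M = m − 5 log₁₀ d + 5 = 1.25 − 5·2.7540 + 5 = -7.520
ΔM = M_A − M_B = 2.819 − (-7.520) = 10.339; smaller M is more luminous → Star B.
L ratio = 10^(0.4 |ΔM|) = 10^4.136 = 13670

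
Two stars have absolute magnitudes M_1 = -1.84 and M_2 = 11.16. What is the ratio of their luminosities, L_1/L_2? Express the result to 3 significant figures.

L_1/L_2 ≈ 158000

ΔM = M_1 − M_2 = -13.00
L_1/L_2 = 10^(−0.4 ΔM) = 10^5.200 = 158500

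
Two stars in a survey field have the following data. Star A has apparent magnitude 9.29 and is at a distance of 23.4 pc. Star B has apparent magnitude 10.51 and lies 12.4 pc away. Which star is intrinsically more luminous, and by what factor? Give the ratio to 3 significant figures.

Star A is more luminous, by a factor of 11.0.

Star A: M = m − 5 log₁₀ d + 5 = 9.29 − 5·1.3692 + 5 = 7.444
Star B: M = m − 5 log₁₀ d + 5 = 10.51 − 5·1.0934 + 5 = 10.043
ΔM = M_A − M_B = 7.444 − (10.043) = -2.599; smaller M is more luminous → Star A.
L ratio = 10^(0.4 |ΔM|) = 10^1.040 = 10.95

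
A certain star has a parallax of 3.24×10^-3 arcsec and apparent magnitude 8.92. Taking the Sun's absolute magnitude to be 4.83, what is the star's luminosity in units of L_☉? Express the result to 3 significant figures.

d = 1/p = 1/3.24×10^-3″ = 308.6 pc
M = m − 5 log₁₀ d + 5 = 8.92 − 5·2.4895 + 5 = 1.473
M − M_☉ = 1.473 − 4.83 = -3.357
L/L_☉ = 10^(−0.4 × -3.357) = 22.02

L/L_☉ ≈ 22.0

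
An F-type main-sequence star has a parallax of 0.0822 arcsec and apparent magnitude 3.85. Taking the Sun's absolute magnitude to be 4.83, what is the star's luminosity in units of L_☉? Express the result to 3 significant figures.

d = 1/p = 1/0.0822″ = 12.17 pc
M = m − 5 log₁₀ d + 5 = 3.85 − 5·1.0851 + 5 = 3.424
M − M_☉ = 3.424 − 4.83 = -1.406
L/L_☉ = 10^(−0.4 × -1.406) = 3.650

L/L_☉ ≈ 3.65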